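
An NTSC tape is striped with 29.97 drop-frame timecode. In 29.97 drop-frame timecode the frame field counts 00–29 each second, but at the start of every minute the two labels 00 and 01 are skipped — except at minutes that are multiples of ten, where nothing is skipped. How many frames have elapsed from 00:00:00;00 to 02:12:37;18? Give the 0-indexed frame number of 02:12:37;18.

238490

Complete 10-minute blocks: 13, each 17982 frames → 233766.
Remaining 2 whole minutes in the current block: 1800 + 1 × 1798 = 3598 frames.
Within the current minute: 37 × 30 + 18 − 2 = 1126 (labels ;00/;01 skipped at this minute). Total = 233766 + 3598 + 1126 = 238490.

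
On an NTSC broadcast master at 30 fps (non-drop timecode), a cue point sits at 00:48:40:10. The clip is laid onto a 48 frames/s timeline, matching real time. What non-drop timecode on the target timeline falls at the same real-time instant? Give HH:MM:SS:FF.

Source frame index: (0×3600 + 48×60 + 40) × 30 + 10 = 87610.
Real time: 87610 / (30) = 8761/3 s.
Target frame: (8761/3) × (48) = 140176.
At 48 labels/s: frame 140176 → 00:48:40:16.

00:48:40:16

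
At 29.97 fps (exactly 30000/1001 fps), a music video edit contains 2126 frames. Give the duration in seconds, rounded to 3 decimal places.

Running time = 2126 × 1001/30000 = 1064063/15000 s ≈ 70.938 s.

70.938 seconds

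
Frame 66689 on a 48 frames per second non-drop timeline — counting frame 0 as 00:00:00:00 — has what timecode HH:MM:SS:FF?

66689 ÷ 48 = 1389 full seconds, remainder 17 frames.
1389 s = 0 h 23 min 9 s.
Timecode: 00:23:09:17.

00:23:09:17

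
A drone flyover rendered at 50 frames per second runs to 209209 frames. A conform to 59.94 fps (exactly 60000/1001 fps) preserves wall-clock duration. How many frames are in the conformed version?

Target frames = source frames × (target rate / source rate) = 209209 × (60000/1001)/(50) = 209209 × 1200/1001 = 250800.

250800 frames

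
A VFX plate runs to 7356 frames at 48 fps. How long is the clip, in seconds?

Running time = 7356 / (48) = 153.25 s.

153.25 seconds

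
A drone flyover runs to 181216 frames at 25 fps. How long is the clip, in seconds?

7248.64 seconds

Running time = 181216 / (25) = 7248.64 s.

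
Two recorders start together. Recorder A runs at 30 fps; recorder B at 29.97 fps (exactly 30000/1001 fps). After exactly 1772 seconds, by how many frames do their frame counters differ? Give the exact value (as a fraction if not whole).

53160/1001 frames

A emits 30 × 1772 = 53160 frames; B emits 30000/1001 × 1772 = 53160000/1001.
Difference = 53160/1001 frames (≈ 53.1069); B is behind A.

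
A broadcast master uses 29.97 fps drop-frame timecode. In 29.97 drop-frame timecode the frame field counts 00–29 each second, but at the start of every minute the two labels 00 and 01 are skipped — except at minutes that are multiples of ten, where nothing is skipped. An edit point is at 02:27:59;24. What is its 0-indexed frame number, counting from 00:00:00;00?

266128

Complete 10-minute blocks: 14, each 17982 frames → 251748.
Remaining 7 whole minutes in the current block: 1800 + 6 × 1798 = 12588 frames.
Within the current minute: 59 × 30 + 24 − 2 = 1792 (labels ;00/;01 skipped at this minute). Total = 251748 + 12588 + 1792 = 266128.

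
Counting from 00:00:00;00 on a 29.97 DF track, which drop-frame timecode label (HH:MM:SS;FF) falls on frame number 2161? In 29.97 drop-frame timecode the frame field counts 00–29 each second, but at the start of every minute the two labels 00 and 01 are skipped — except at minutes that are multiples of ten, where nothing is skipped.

Each 10-minute DF block holds 10 × 60 × 30 − 9 × 2 = 17982 frames. 2161 ÷ 17982 → 0 full blocks, remainder 2161.
Within the partial block the first minute is 1800 frames and each further minute 1798, so 1 further minute boundary passed. Total skipped labels = 18 × 0 + 2 × 1 = 2.
Non-drop label index = 2161 + 2 = 2163; at 30 labels/s that is 00:01:12:03, i.e. DF 00:01:12;03.

00:01:12;03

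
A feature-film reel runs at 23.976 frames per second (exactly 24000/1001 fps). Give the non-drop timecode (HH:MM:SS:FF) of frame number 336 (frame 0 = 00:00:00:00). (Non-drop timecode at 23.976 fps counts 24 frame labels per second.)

00:00:14:00

336 ÷ 24 = 14 full seconds, remainder 0 frames.
14 s = 0 h 0 min 14 s.
Timecode: 00:00:14:00.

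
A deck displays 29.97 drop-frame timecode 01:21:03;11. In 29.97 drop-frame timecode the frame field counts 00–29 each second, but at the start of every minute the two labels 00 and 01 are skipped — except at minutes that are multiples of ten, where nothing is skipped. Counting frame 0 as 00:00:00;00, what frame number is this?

145755

Complete 10-minute blocks: 8, each 17982 frames → 143856.
Remaining 1 whole minute in the current block: 1800 + 0 × 1798 = 1800 frames.
Within the current minute: 3 × 30 + 11 − 2 = 99 (labels ;00/;01 skipped at this minute). Total = 143856 + 1800 + 99 = 145755.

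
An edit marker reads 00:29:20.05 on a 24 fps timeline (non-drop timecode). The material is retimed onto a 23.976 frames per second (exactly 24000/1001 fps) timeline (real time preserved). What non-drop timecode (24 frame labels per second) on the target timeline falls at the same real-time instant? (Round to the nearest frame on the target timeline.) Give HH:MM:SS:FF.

Source frame index: (0×3600 + 29×60 + 20) × 24 + 5 = 42245.
Real time: 42245 / (24) = 42245/24 s.
Target frame: (42245/24) × (24000/1001) = 6035000/143 ≈ 42202.797 → 42203.
At 24 labels/s: frame 42203 → 00:29:18:11.

00:29:18:11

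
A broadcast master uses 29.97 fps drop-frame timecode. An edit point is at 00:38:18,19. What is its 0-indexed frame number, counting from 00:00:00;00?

68889

Complete 10-minute blocks: 3, each 17982 frames → 53946.
Remaining 8 whole minutes in the current block: 1800 + 7 × 1798 = 14386 frames.
Within the current minute: 18 × 30 + 19 − 2 = 557 (labels ;00/;01 skipped at this minute). Total = 53946 + 14386 + 557 = 68889.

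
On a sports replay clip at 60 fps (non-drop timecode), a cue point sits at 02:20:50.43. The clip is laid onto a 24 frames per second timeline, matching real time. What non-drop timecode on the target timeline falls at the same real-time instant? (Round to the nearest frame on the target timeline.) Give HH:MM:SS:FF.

Source frame index: (2×3600 + 20×60 + 50) × 60 + 43 = 507043.
Real time: 507043 / (60) = 507043/60 s.
Target frame: (507043/60) × (24) = 1014086/5 ≈ 202817.200 → 202817.
At 24 labels/s: frame 202817 → 02:20:50:17.

02:20:50:17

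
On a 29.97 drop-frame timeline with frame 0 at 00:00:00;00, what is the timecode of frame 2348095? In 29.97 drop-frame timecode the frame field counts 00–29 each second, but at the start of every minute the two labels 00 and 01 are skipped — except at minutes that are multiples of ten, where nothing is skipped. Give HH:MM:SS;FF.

21:45:48;05

Ten DF minutes hold 17982 frames, so frame 2348095 lies in block 130 (frames 2337660–2355641) with 10435 frames into that block.
The block's first minute is 1800 frames and the rest 1798 each; 10435 frames reaches minute 5, so 130 × 18 + 5 × 2 = 2350 labels have been skipped so far.
Adding those back, label number 2348095 + 2350 = 2350445 at 30 labels/s is 78348 s + 5 f = 21 h 45 min 48 s frame 5, i.e. 21:45:48;05.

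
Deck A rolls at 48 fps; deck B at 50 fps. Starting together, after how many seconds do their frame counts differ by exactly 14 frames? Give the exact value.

The gap grows by |50 − 48| = 2 frames per second.
Time for a 14-frame gap: 14 ÷ (2) = 7 s.

7 seconds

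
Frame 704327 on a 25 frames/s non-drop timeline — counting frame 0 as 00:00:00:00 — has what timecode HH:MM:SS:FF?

07:49:33:02

704327 ÷ 25 = 28173 full seconds, remainder 2 frames.
28173 s = 7 h 49 min 33 s.
Timecode: 07:49:33:02.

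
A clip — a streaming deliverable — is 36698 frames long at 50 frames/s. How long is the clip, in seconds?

733.96 seconds

Running time = 36698 / (50) = 733.96 s.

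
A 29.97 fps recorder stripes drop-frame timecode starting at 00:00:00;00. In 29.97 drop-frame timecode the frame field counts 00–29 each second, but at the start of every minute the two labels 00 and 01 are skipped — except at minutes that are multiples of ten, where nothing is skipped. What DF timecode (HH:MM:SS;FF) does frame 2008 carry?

Ten DF minutes hold 17982 frames, so frame 2008 lies in block 0 (frames 0–17981) with 2008 frames into that block.
The block's first minute is 1800 frames and the rest 1798 each; 2008 frames reaches minute 1, so 0 × 18 + 1 × 2 = 2 labels have been skipped so far.
Adding those back, label number 2008 + 2 = 2010 at 30 labels/s is 67 s + 0 f = 0 h 1 min 7 s frame 0, i.e. 00:01:07;00.

00:01:07;00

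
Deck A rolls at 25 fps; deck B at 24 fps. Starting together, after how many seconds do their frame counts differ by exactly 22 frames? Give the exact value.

The gap grows by |24 − 25| = 1 frame per second.
Time for a 22-frame gap: 22 ÷ (1) = 22 s.

22 seconds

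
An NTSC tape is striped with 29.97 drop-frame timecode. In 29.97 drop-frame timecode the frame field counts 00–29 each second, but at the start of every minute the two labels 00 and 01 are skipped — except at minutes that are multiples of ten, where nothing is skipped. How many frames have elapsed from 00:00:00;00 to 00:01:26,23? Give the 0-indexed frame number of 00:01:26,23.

Complete 10-minute blocks: 0, each 17982 frames → 0.
Remaining 1 whole minute in the current block: 1800 + 0 × 1798 = 1800 frames.
Within the current minute: 26 × 30 + 23 − 2 = 801 (labels ;00/;01 skipped at this minute). Total = 0 + 1800 + 801 = 2601.

2601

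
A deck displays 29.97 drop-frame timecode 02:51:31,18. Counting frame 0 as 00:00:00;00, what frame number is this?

Complete 10-minute blocks: 17, each 17982 frames → 305694.
Remaining 1 whole minute in the current block: 1800 + 0 × 1798 = 1800 frames.
Within the current minute: 31 × 30 + 18 − 2 = 946 (labels ;00/;01 skipped at this minute). Total = 305694 + 1800 + 946 = 308440.

308440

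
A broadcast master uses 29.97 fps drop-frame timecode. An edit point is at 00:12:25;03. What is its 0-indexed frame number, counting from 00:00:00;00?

22331

As if non-drop at 30 labels/s: (0 × 3600 + 12 × 60 + 25) × 30 + 3 = 22353.
Minute boundaries passed: 12; those not divisible by 10: 12 − 1 = 11; dropped labels = 2 × 11 = 22.
Actual frame index = 22353 − 22 = 22331.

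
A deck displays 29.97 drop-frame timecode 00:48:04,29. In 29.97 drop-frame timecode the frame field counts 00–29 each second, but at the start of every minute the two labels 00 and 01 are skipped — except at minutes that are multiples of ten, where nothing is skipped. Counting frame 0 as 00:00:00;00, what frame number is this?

86461

Complete 10-minute blocks: 4, each 17982 frames → 71928.
Remaining 8 whole minutes in the current block: 1800 + 7 × 1798 = 14386 frames.
Within the current minute: 4 × 30 + 29 − 2 = 147 (labels ;00/;01 skipped at this minute). Total = 71928 + 14386 + 147 = 86461.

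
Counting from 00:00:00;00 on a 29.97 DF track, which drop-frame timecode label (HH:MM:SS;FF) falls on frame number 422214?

Ten DF minutes hold 17982 frames, so frame 422214 lies in block 23 (frames 413586–431567) with 8628 frames into that block.
The block's first minute is 1800 frames and the rest 1798 each; 8628 frames reaches minute 4, so 23 × 18 + 4 × 2 = 422 labels have been skipped so far.
Adding those back, label number 422214 + 422 = 422636 at 30 labels/s is 14087 s + 26 f = 3 h 54 min 47 s frame 26, i.e. 03:54:47;26.

03:54:47;26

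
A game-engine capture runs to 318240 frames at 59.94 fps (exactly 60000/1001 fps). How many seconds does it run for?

Running time = 318240 / (60000/1001) = 5309.304 s.

5309.304 seconds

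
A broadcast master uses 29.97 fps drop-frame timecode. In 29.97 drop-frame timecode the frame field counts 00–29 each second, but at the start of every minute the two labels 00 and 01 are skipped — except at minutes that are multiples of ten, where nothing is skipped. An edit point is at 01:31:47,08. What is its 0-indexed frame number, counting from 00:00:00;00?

Complete 10-minute blocks: 9, each 17982 frames → 161838.
Remaining 1 whole minute in the current block: 1800 + 0 × 1798 = 1800 frames.
Within the current minute: 47 × 30 + 8 − 2 = 1416 (labels ;00/;01 skipped at this minute). Total = 161838 + 1800 + 1416 = 165054.

165054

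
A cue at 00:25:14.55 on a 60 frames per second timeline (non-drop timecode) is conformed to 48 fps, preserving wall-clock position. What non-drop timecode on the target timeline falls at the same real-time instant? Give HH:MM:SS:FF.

00:25:14:44

Source frame index: (0×3600 + 25×60 + 14) × 60 + 55 = 90895.
Real time: 90895 / (60) = 18179/12 s.
Target frame: (18179/12) × (48) = 72716.
At 48 labels/s: frame 72716 → 00:25:14:44.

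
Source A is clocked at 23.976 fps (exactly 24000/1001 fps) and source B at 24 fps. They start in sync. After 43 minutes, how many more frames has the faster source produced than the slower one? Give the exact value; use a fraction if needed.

43 min = 2580 s.
A emits 24000/1001 × 2580 = 61920000/1001 frames; B emits 24 × 2580 = 61920.
Difference = 61920/1001 frames (≈ 61.8581); B is ahead of A.

61920/1001 frames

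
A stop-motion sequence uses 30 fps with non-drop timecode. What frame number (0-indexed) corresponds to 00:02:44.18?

Total seconds to the label: (0 × 3600 + 2 × 60 + 44) = 164.
Frame index = 164 × 30 + 18 = 4938.

frame 4938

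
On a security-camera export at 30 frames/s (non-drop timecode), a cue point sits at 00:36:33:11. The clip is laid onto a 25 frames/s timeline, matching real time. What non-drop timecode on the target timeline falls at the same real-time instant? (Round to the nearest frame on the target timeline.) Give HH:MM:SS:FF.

00:36:33:09

Source frame index: (0×3600 + 36×60 + 33) × 30 + 11 = 65801.
Real time: 65801 / (30) = 65801/30 s.
Target frame: (65801/30) × (25) = 329005/6 ≈ 54834.167 → 54834.
At 25 labels/s: frame 54834 → 00:36:33:09.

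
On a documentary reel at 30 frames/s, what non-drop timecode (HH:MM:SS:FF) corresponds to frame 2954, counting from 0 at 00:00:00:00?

00:01:38:14

2954 ÷ 30 = 98 full seconds, remainder 14 frames.
98 s = 0 h 1 min 38 s.
Timecode: 00:01:38:14.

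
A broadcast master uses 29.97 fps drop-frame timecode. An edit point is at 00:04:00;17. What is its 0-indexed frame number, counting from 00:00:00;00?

7209

As if non-drop at 30 labels/s: (0 × 3600 + 4 × 60 + 0) × 30 + 17 = 7217.
Minute boundaries passed: 4; those not divisible by 10: 4 − 0 = 4; dropped labels = 2 × 4 = 8.
Actual frame index = 7217 − 8 = 7209.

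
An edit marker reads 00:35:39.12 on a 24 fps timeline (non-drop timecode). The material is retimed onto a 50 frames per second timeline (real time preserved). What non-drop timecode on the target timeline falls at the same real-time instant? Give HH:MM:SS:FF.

00:35:39:25

Source frame index: (0×3600 + 35×60 + 39) × 24 + 12 = 51348.
Real time: 51348 / (24) = 4279/2 s.
Target frame: (4279/2) × (50) = 106975.
At 50 labels/s: frame 106975 → 00:35:39:25.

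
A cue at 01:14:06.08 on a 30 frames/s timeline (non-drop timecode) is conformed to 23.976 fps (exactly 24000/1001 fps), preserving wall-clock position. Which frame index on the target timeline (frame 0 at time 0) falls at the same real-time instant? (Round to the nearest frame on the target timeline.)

Source frame index: (1×3600 + 14×60 + 6) × 30 + 8 = 133388.
Real time: 133388 / (30) = 66694/15 s.
Target frame: (66694/15) × (24000/1001) = 106710400/1001 ≈ 106603.796 → 106604.

frame 106604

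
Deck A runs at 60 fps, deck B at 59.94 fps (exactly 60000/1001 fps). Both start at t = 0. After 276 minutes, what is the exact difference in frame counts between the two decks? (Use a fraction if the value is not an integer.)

993600/1001 frames

276 min = 16560 s.
A emits 60 × 16560 = 993600 frames; B emits 60000/1001 × 16560 = 993600000/1001.
Difference = 993600/1001 frames (≈ 992.6074); B is behind A.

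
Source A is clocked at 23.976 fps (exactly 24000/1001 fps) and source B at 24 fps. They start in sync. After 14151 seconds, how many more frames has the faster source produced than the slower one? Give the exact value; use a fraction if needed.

339624/1001 frames

A emits 24000/1001 × 14151 = 339624000/1001 frames; B emits 24 × 14151 = 339624.
Difference = 339624/1001 frames (≈ 339.2847); B is ahead of A.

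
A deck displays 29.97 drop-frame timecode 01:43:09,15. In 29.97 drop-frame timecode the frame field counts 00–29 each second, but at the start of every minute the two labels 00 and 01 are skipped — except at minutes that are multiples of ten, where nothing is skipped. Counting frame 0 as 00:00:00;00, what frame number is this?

185499

Complete 10-minute blocks: 10, each 17982 frames → 179820.
Remaining 3 whole minutes in the current block: 1800 + 2 × 1798 = 5396 frames.
Within the current minute: 9 × 30 + 15 − 2 = 283 (labels ;00/;01 skipped at this minute). Total = 179820 + 5396 + 283 = 185499.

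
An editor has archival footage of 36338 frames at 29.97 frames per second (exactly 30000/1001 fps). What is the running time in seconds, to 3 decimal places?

1212.478 seconds

Running time = 36338 × 1001/30000 = 18187169/15000 s ≈ 1212.478 s.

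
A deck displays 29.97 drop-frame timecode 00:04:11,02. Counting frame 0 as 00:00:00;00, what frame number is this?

7524

Complete 10-minute blocks: 0, each 17982 frames → 0.
Remaining 4 whole minutes in the current block: 1800 + 3 × 1798 = 7194 frames.
Within the current minute: 11 × 30 + 2 − 2 = 330 (labels ;00/;01 skipped at this minute). Total = 0 + 7194 + 330 = 7524.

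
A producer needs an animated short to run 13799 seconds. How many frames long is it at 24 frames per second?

331176 frames

Frames = 13799 × 24 = 331176.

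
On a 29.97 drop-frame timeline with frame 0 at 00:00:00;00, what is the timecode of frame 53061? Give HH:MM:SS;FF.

00:29:30;15

Ten DF minutes hold 17982 frames, so frame 53061 lies in block 2 (frames 35964–53945) with 17097 frames into that block.
The block's first minute is 1800 frames and the rest 1798 each; 17097 frames reaches minute 9, so 2 × 18 + 9 × 2 = 54 labels have been skipped so far.
Adding those back, label number 53061 + 54 = 53115 at 30 labels/s is 1770 s + 15 f = 0 h 29 min 30 s frame 15, i.e. 00:29:30;15.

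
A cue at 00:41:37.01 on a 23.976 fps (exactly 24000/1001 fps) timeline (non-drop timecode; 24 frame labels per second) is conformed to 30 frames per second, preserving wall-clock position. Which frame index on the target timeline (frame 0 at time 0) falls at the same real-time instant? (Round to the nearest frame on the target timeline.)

Source frame index: (0×3600 + 41×60 + 37) × 24 + 1 = 59929.
Real time: 59929 / (24000/1001) = 59988929/24000 s.
Target frame: (59988929/24000) × (30) = 59988929/800 ≈ 74986.161 → 74986.

frame 74986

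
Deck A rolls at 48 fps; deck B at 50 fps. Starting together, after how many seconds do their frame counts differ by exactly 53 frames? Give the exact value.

26.5 seconds

The gap grows by |50 − 48| = 2 frames per second.
Time for a 53-frame gap: 53 ÷ (2) = 26.5 s.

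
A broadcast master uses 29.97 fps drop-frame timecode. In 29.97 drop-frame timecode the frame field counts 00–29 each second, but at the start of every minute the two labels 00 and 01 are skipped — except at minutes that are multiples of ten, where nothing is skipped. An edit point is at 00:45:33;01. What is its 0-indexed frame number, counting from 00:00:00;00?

Complete 10-minute blocks: 4, each 17982 frames → 71928.
Remaining 5 whole minutes in the current block: 1800 + 4 × 1798 = 8992 frames.
Within the current minute: 33 × 30 + 1 − 2 = 989 (labels ;00/;01 skipped at this minute). Total = 71928 + 8992 + 989 = 81909.

81909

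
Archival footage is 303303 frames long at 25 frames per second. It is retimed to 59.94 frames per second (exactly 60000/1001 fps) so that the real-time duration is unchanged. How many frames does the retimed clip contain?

Target frames = source frames × (target rate / source rate) = 303303 × (60000/1001)/(25) = 303303 × 2400/1001 = 727200.

727200 frames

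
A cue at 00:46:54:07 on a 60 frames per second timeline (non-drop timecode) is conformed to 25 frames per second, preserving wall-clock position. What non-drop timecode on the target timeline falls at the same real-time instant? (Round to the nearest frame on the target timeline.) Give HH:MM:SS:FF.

00:46:54:03

Source frame index: (0×3600 + 46×60 + 54) × 60 + 7 = 168847.
Real time: 168847 / (60) = 168847/60 s.
Target frame: (168847/60) × (25) = 844235/12 ≈ 70352.917 → 70353.
At 25 labels/s: frame 70353 → 00:46:54:03.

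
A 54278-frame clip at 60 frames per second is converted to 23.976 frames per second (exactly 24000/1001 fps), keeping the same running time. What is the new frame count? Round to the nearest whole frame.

Frames at target rate = 54278 × (24000/1001) / (60) = 3101600/143 ≈ 21689.510.
Nearest whole frame: 21690.

21690 frames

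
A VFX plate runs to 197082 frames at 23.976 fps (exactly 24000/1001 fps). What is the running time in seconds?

Running time = 197082 / (24000/1001) = 8219.96175 s.

8219.96175 seconds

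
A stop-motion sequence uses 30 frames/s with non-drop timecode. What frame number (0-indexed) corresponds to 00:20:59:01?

Total seconds to the label: (0 × 3600 + 20 × 60 + 59) = 1259.
Frame index = 1259 × 30 + 1 = 37771.

37771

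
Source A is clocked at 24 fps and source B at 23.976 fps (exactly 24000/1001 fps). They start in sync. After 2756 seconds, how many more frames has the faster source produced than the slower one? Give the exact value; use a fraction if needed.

5088/77 frames

A emits 24 × 2756 = 66144 frames; B emits 24000/1001 × 2756 = 5088000/77.
Difference = 5088/77 frames (≈ 66.0779); B is behind A.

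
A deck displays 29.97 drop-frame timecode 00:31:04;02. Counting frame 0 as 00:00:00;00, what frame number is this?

Complete 10-minute blocks: 3, each 17982 frames → 53946.
Remaining 1 whole minute in the current block: 1800 + 0 × 1798 = 1800 frames.
Within the current minute: 4 × 30 + 2 − 2 = 120 (labels ;00/;01 skipped at this minute). Total = 53946 + 1800 + 120 = 55866.

55866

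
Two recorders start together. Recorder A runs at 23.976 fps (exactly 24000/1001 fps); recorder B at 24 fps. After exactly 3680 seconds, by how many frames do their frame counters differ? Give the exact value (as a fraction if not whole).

A emits 24000/1001 × 3680 = 88320000/1001 frames; B emits 24 × 3680 = 88320.
Difference = 88320/1001 frames (≈ 88.2318); B is ahead of A.

88320/1001 frames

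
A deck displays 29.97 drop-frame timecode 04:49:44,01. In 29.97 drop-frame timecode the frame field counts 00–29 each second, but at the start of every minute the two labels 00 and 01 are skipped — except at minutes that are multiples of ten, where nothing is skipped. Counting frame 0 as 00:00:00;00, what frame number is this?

Complete 10-minute blocks: 28, each 17982 frames → 503496.
Remaining 9 whole minutes in the current block: 1800 + 8 × 1798 = 16184 frames.
Within the current minute: 44 × 30 + 1 − 2 = 1319 (labels ;00/;01 skipped at this minute). Total = 503496 + 16184 + 1319 = 520999.

520999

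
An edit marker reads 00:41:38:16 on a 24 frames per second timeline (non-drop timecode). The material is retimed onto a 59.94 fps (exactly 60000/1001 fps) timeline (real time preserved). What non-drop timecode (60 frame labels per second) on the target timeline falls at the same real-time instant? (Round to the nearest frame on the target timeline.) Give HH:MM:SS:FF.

Source frame index: (0×3600 + 41×60 + 38) × 24 + 16 = 59968.
Real time: 59968 / (24) = 7496/3 s.
Target frame: (7496/3) × (60000/1001) = 149920000/1001 ≈ 149770.230 → 149770.
At 60 labels/s: frame 149770 → 00:41:36:10.

00:41:36:10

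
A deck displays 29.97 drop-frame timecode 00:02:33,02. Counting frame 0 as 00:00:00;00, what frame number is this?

Complete 10-minute blocks: 0, each 17982 frames → 0.
Remaining 2 whole minutes in the current block: 1800 + 1 × 1798 = 3598 frames.
Within the current minute: 33 × 30 + 2 − 2 = 990 (labels ;00/;01 skipped at this minute). Total = 0 + 3598 + 990 = 4588.

4588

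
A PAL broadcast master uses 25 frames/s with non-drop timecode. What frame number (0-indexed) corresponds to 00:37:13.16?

Total seconds to the label: (0 × 3600 + 37 × 60 + 13) = 2233.
Frame index = 2233 × 25 + 16 = 55841.

frame 55841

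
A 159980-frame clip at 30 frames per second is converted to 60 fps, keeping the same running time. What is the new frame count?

319960 frames

Target frames = source frames × (target rate / source rate) = 159980 × (60)/(30) = 159980 × 2 = 319960.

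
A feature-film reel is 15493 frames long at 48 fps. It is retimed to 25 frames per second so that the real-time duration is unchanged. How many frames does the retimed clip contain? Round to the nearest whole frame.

8069 frames

Frames at target rate = 15493 × (25) / (48) = 387325/48 ≈ 8069.271.
Nearest whole frame: 8069.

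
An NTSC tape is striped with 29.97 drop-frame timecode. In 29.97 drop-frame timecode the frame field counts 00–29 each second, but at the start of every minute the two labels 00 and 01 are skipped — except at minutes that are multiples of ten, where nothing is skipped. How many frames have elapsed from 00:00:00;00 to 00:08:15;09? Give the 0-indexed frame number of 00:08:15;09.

As if non-drop at 30 labels/s: (0 × 3600 + 8 × 60 + 15) × 30 + 9 = 14859.
Minute boundaries passed: 8; those not divisible by 10: 8 − 0 = 8; dropped labels = 2 × 8 = 16.
Actual frame index = 14859 − 16 = 14843.

14843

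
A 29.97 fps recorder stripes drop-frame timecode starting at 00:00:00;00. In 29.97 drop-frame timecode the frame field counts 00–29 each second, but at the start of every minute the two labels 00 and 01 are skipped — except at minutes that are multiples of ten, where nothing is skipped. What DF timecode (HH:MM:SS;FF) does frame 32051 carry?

00:17:49;13

Ten DF minutes hold 17982 frames, so frame 32051 lies in block 1 (frames 17982–35963) with 14069 frames into that block.
The block's first minute is 1800 frames and the rest 1798 each; 14069 frames reaches minute 7, so 1 × 18 + 7 × 2 = 32 labels have been skipped so far.
Adding those back, label number 32051 + 32 = 32083 at 30 labels/s is 1069 s + 13 f = 0 h 17 min 49 s frame 13, i.e. 00:17:49;13.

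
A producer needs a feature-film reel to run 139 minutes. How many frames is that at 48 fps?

139 min = 8340 s.
Frames = 8340 × 48 = 400320.

400320 frames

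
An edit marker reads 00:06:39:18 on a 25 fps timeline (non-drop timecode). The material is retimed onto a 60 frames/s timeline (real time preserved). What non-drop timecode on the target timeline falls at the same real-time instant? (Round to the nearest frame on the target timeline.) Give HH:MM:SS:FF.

Source frame index: (0×3600 + 6×60 + 39) × 25 + 18 = 9993.
Real time: 9993 / (25) = 9993/25 s.
Target frame: (9993/25) × (60) = 119916/5 ≈ 23983.200 → 23983.
At 60 labels/s: frame 23983 → 00:06:39:43.

00:06:39:43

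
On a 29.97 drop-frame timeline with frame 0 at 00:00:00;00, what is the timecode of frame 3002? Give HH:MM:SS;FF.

00:01:40;04

Each 10-minute DF block holds 10 × 60 × 30 − 9 × 2 = 17982 frames. 3002 ÷ 17982 → 0 full blocks, remainder 3002.
Within the partial block the first minute is 1800 frames and each further minute 1798, so 1 further minute boundary passed. Total skipped labels = 18 × 0 + 2 × 1 = 2.
Non-drop label index = 3002 + 2 = 3004; at 30 labels/s that is 00:01:40:04, i.e. DF 00:01:40;04.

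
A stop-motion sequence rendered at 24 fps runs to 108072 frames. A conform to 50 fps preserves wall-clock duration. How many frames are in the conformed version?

Target frames = source frames × (target rate / source rate) = 108072 × (50)/(24) = 108072 × 25/12 = 225150.

225150 frames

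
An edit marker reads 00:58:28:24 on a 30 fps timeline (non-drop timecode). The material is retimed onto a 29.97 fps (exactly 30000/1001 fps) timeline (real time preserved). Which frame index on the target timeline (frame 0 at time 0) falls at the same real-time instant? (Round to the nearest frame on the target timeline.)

Source frame index: (0×3600 + 58×60 + 28) × 30 + 24 = 105264.
Real time: 105264 / (30) = 17544/5 s.
Target frame: (17544/5) × (30000/1001) = 105264000/1001 ≈ 105158.841 → 105159.

frame 105159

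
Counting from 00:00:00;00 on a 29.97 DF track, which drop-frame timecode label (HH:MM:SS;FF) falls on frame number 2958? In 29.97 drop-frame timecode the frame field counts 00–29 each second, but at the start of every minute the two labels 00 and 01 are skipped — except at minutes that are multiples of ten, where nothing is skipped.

Each 10-minute DF block holds 10 × 60 × 30 − 9 × 2 = 17982 frames. 2958 ÷ 17982 → 0 full blocks, remainder 2958.
Within the partial block the first minute is 1800 frames and each further minute 1798, so 1 further minute boundary passed. Total skipped labels = 18 × 0 + 2 × 1 = 2.
Non-drop label index = 2958 + 2 = 2960; at 30 labels/s that is 00:01:38:20, i.e. DF 00:01:38;20.

00:01:38;20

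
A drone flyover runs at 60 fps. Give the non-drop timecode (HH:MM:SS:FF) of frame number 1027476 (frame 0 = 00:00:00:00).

1027476 ÷ 60 = 17124 full seconds, remainder 36 frames.
17124 s = 4 h 45 min 24 s.
Timecode: 04:45:24:36.

04:45:24:36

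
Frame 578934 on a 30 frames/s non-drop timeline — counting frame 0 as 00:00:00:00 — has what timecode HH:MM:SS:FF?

05:21:37:24

578934 ÷ 30 = 19297 full seconds, remainder 24 frames.
19297 s = 5 h 21 min 37 s.
Timecode: 05:21:37:24.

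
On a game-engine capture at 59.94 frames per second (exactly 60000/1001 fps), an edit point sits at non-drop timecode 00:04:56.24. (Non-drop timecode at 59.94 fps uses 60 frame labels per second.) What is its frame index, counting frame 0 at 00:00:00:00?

frame 17784

Total seconds to the label: (0 × 3600 + 4 × 60 + 56) = 296.
Frame index = 296 × 60 + 24 = 17784.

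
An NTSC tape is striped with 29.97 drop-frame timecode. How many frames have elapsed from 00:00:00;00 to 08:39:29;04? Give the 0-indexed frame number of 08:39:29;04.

934138

Complete 10-minute blocks: 51, each 17982 frames → 917082.
Remaining 9 whole minutes in the current block: 1800 + 8 × 1798 = 16184 frames.
Within the current minute: 29 × 30 + 4 − 2 = 872 (labels ;00/;01 skipped at this minute). Total = 917082 + 16184 + 872 = 934138.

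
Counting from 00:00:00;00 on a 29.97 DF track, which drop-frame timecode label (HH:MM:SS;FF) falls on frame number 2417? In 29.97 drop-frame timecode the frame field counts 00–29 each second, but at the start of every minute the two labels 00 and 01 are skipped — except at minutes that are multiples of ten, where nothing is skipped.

00:01:20;19

Each 10-minute DF block holds 10 × 60 × 30 − 9 × 2 = 17982 frames. 2417 ÷ 17982 → 0 full blocks, remainder 2417.
Within the partial block the first minute is 1800 frames and each further minute 1798, so 1 further minute boundary passed. Total skipped labels = 18 × 0 + 2 × 1 = 2.
Non-drop label index = 2417 + 2 = 2419; at 30 labels/s that is 00:01:20:19, i.e. DF 00:01:20;19.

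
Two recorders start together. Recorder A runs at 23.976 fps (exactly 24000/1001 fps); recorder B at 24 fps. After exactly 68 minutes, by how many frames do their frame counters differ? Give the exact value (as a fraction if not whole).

68 min = 4080 s.
A emits 24000/1001 × 4080 = 97920000/1001 frames; B emits 24 × 4080 = 97920.
Difference = 97920/1001 frames (≈ 97.8222); B is ahead of A.

97920/1001 frames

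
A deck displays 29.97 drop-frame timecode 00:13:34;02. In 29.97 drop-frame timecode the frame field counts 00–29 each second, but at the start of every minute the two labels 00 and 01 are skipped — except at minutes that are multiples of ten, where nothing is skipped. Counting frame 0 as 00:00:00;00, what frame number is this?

24398

Complete 10-minute blocks: 1, each 17982 frames → 17982.
Remaining 3 whole minutes in the current block: 1800 + 2 × 1798 = 5396 frames.
Within the current minute: 34 × 30 + 2 − 2 = 1020 (labels ;00/;01 skipped at this minute). Total = 17982 + 5396 + 1020 = 24398.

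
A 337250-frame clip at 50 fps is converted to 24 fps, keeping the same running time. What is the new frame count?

Target frames = source frames × (target rate / source rate) = 337250 × (24)/(50) = 337250 × 12/25 = 161880.

161880 frames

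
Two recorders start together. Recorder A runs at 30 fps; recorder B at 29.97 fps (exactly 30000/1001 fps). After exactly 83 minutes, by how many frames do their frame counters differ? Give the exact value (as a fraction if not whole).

83 min = 4980 s.
A emits 30 × 4980 = 149400 frames; B emits 30000/1001 × 4980 = 149400000/1001.
Difference = 149400/1001 frames (≈ 149.2507); B is behind A.

149400/1001 frames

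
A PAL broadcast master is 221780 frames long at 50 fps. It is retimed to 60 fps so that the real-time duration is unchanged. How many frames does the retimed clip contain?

266136 frames

Target frames = source frames × (target rate / source rate) = 221780 × (60)/(50) = 221780 × 6/5 = 266136.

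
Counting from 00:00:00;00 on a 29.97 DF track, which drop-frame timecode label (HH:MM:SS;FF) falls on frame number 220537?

Ten DF minutes hold 17982 frames, so frame 220537 lies in block 12 (frames 215784–233765) with 4753 frames into that block.
The block's first minute is 1800 frames and the rest 1798 each; 4753 frames reaches minute 2, so 12 × 18 + 2 × 2 = 220 labels have been skipped so far.
Adding those back, label number 220537 + 220 = 220757 at 30 labels/s is 7358 s + 17 f = 2 h 2 min 38 s frame 17, i.e. 02:02:38;17.

02:02:38;17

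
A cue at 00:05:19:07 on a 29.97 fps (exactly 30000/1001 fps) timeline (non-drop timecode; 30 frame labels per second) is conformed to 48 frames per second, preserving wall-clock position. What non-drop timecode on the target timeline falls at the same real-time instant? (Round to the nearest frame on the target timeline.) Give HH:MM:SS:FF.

Source frame index: (0×3600 + 5×60 + 19) × 30 + 7 = 9577.
Real time: 9577 / (30000/1001) = 9586577/30000 s.
Target frame: (9586577/30000) × (48) = 9586577/625 ≈ 15338.523 → 15339.
At 48 labels/s: frame 15339 → 00:05:19:27.

00:05:19:27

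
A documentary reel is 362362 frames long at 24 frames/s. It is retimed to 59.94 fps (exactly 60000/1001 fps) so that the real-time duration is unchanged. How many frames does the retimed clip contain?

Target frames = source frames × (target rate / source rate) = 362362 × (60000/1001)/(24) = 362362 × 2500/1001 = 905000.

905000 frames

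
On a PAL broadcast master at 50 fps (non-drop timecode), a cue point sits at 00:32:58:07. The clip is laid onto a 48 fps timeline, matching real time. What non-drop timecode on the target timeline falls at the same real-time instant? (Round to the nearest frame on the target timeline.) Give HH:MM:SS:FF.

Source frame index: (0×3600 + 32×60 + 58) × 50 + 7 = 98907.
Real time: 98907 / (50) = 98907/50 s.
Target frame: (98907/50) × (48) = 2373768/25 ≈ 94950.720 → 94951.
At 48 labels/s: frame 94951 → 00:32:58:07.

00:32:58:07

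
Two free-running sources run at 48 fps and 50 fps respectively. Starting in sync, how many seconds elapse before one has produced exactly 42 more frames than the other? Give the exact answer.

The gap grows by |50 − 48| = 2 frames per second.
Time for a 42-frame gap: 42 ÷ (2) = 21 s.

21 seconds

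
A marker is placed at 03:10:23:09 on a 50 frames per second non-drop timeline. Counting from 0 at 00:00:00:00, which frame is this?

Total seconds to the label: (3 × 3600 + 10 × 60 + 23) = 11423.
Frame index = 11423 × 50 + 9 = 571159.

frame 571159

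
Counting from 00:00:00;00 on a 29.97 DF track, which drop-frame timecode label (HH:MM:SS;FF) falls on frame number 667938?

06:11:26;26

Ten DF minutes hold 17982 frames, so frame 667938 lies in block 37 (frames 665334–683315) with 2604 frames into that block.
The block's first minute is 1800 frames and the rest 1798 each; 2604 frames reaches minute 1, so 37 × 18 + 1 × 2 = 668 labels have been skipped so far.
Adding those back, label number 667938 + 668 = 668606 at 30 labels/s is 22286 s + 26 f = 6 h 11 min 26 s frame 26, i.e. 06:11:26;26.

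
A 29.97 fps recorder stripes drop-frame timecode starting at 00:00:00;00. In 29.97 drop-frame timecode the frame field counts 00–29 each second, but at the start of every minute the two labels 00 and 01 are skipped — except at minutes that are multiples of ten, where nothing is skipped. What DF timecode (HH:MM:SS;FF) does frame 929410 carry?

08:36:51;10

Ten DF minutes hold 17982 frames, so frame 929410 lies in block 51 (frames 917082–935063) with 12328 frames into that block.
The block's first minute is 1800 frames and the rest 1798 each; 12328 frames reaches minute 6, so 51 × 18 + 6 × 2 = 930 labels have been skipped so far.
Adding those back, label number 929410 + 930 = 930340 at 30 labels/s is 31011 s + 10 f = 8 h 36 min 51 s frame 10, i.e. 08:36:51;10.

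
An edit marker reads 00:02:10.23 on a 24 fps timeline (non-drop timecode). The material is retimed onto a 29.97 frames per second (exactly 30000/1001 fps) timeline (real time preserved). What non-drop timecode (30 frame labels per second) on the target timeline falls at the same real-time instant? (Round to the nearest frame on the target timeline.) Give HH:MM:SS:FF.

00:02:10:25

Source frame index: (0×3600 + 2×60 + 10) × 24 + 23 = 3143.
Real time: 3143 / (24) = 3143/24 s.
Target frame: (3143/24) × (30000/1001) = 561250/143 ≈ 3924.825 → 3925.
At 30 labels/s: frame 3925 → 00:02:10:25.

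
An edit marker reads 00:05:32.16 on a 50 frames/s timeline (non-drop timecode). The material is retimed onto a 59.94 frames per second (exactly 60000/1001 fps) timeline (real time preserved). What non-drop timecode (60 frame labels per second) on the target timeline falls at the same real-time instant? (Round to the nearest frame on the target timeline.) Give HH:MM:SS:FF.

00:05:31:59

Source frame index: (0×3600 + 5×60 + 32) × 50 + 16 = 16616.
Real time: 16616 / (50) = 8308/25 s.
Target frame: (8308/25) × (60000/1001) = 19939200/1001 ≈ 19919.281 → 19919.
At 60 labels/s: frame 19919 → 00:05:31:59.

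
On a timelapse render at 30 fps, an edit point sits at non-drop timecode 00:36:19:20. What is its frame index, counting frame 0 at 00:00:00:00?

Total seconds to the label: (0 × 3600 + 36 × 60 + 19) = 2179.
Frame index = 2179 × 30 + 20 = 65390.

frame 65390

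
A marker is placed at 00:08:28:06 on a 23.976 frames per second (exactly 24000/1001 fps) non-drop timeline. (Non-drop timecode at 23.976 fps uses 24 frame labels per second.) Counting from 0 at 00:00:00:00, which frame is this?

frame 12198

Total seconds to the label: (0 × 3600 + 8 × 60 + 28) = 508.
Frame index = 508 × 24 + 6 = 12198.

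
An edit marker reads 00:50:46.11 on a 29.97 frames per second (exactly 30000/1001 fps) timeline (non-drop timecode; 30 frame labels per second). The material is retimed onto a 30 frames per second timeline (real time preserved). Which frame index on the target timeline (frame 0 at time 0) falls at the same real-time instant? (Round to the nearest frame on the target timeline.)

frame 91482

Source frame index: (0×3600 + 50×60 + 46) × 30 + 11 = 91391.
Real time: 91391 / (30000/1001) = 91482391/30000 s.
Target frame: (91482391/30000) × (30) = 91482391/1000 ≈ 91482.391 → 91482.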